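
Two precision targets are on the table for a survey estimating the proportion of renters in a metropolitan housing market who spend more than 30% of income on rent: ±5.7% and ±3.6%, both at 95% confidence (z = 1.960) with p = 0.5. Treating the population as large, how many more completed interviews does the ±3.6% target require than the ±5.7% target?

At ±5.7%: n = 1.960² × 0.2500 / 0.057² ≈ 295.60 → 296.
At ±3.6%: n = 1.960² × 0.2500 / 0.036² ≈ 741.05 → 742.
Additional respondents: 742 − 296 = 446.

446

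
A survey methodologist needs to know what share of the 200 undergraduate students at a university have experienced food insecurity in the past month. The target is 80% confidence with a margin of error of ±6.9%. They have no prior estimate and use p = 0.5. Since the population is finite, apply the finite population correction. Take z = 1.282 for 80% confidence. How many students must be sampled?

61

Unadjusted: n₀ = 1.282² × 0.50 × 0.50 / 0.069² ≈ 86.30, so n₀ = 87.
Finite population correction with N = 200: n = n₀ / (1 + (n₀−1)/N) = 87 / (1 + 86/200) = 87 / 1.4300 ≈ 60.84.
Rounding up, n = 61.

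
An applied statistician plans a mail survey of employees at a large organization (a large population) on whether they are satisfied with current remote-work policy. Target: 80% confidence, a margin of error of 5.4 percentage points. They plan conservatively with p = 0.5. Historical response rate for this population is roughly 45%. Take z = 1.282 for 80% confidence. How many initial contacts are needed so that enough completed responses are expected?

314

Completed interviews needed: n₀ = 1.282² × 0.2500 / 0.054² ≈ 140.91 → 141.
At a 45% response rate, contacts needed = 141 / 0.45 ≈ 313.33 → 314.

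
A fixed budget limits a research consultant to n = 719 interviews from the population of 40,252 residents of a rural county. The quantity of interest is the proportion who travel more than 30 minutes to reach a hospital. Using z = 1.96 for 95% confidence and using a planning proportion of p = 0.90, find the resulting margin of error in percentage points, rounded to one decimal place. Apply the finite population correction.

Finite-population factor: (N−n)/(N−1) = (40252−719)/(40252−1) = 0.9822.
SE(p̂) = √[p(1−p)/n · (N−n)/(N−1)] = √[0.0900/719 × 0.9822] = 0.01109.
E = z × SE = 1.96 × 0.01109 = 0.02173 ≈ 2.2 percentage points.

2.2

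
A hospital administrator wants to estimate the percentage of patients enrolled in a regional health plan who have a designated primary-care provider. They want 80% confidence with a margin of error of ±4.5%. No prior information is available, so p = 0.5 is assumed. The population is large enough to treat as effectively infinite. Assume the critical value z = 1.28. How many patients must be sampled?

203

With p = 0.5, p(1−p) = 0.25.
n = z²·p(1−p)/E² = 1.28² × 0.2500 / 0.045² = 1.6384 × 0.2500 / 0.002025 ≈ 202.27.
Rounding up gives n = 203.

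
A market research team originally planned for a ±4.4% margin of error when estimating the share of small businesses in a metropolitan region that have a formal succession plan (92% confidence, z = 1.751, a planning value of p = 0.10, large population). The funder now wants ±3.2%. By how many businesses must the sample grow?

At ±4.4%: n = 1.751² × 0.0900 / 0.044² ≈ 142.53 → 143.
At ±3.2%: n = 1.751² × 0.0900 / 0.032² ≈ 269.47 → 270.
Additional respondents: 270 − 143 = 127.

127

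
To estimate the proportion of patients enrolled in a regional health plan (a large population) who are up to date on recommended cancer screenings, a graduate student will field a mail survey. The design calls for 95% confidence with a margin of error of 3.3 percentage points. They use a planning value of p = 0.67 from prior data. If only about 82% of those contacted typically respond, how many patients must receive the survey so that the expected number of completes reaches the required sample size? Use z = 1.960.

952

Completed interviews needed: n₀ = 1.960² × 0.2211 / 0.033² ≈ 779.96 → 780.
At an 82% response rate, contacts needed = 780 / 0.82 ≈ 951.22 → 952.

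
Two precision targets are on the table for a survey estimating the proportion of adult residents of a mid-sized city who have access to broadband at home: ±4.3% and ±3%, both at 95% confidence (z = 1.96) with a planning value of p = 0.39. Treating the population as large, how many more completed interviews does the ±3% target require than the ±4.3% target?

521

At ±4.3%: n = 1.96² × 0.2379 / 0.043² ≈ 494.28 → 495.
At ±3%: n = 1.96² × 0.2379 / 0.030² ≈ 1015.46 → 1016.
Additional respondents: 1016 − 495 = 521.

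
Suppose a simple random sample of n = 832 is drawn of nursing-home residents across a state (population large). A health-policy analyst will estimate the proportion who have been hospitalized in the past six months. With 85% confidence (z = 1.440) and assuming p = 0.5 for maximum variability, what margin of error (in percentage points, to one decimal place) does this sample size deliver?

2.5

SE(p̂) = √[p(1−p)/n] = √[0.2500/832] = 0.01733.
E = z × SE = 1.440 × 0.01733 = 0.02496, or 2.5 percentage points.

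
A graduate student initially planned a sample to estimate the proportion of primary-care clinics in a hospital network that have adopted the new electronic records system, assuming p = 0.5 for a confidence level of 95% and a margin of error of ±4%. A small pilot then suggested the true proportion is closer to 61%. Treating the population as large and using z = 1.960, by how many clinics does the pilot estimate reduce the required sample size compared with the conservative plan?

29

Conservative (p = 0.5): n = 1.960² × 0.25 / 0.040² ≈ 600.25 → 601.
Using p = 0.61: p(1−p) = 0.2379, so n = 1.960² × 0.2379 / 0.040² ≈ 571.20 → 572.
Reduction: 601 − 572 = 29.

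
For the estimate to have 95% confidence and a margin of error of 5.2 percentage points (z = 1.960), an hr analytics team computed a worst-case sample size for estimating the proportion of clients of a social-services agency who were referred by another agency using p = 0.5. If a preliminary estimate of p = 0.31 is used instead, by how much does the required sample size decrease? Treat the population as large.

Conservative (p = 0.5): n = 1.960² × 0.25 / 0.052² ≈ 355.18 → 356.
Using p = 0.31: p(1−p) = 0.2139, so n = 1.960² × 0.2139 / 0.052² ≈ 303.89 → 304.
Reduction: 356 − 304 = 52.

52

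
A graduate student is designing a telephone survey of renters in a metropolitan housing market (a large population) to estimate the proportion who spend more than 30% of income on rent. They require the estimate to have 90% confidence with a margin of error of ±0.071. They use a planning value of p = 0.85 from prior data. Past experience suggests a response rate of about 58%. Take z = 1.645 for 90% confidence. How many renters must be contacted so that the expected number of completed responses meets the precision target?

119

Completed interviews needed: n₀ = 1.645² × 0.1275 / 0.071² ≈ 68.44 → 69.
At a 58% response rate, contacts needed = 69 / 0.58 ≈ 118.97 → 119.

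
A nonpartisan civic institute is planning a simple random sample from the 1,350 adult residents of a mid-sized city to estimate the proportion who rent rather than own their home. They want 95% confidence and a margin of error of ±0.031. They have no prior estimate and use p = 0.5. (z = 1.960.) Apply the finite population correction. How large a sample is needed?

Unadjusted: n₀ = 1.960² × 0.50 × 0.50 / 0.031² ≈ 999.38, so n₀ = 1000.
Finite population correction with N = 1,350: n = n₀ / (1 + (n₀−1)/N) = 1000 / (1 + 999/1350) = 1000 / 1.7400 ≈ 574.71.
Rounding up, n = 575.

575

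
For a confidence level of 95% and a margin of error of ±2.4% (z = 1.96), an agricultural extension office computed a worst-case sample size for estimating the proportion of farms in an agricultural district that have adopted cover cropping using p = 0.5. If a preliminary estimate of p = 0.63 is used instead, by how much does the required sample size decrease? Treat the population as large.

113

Conservative (p = 0.5): n = 1.96² × 0.25 / 0.024² ≈ 1667.36 → 1668.
Using p = 0.63: p(1−p) = 0.2331, so n = 1.96² × 0.2331 / 0.024² ≈ 1554.65 → 1555.
Reduction: 1668 − 1555 = 113.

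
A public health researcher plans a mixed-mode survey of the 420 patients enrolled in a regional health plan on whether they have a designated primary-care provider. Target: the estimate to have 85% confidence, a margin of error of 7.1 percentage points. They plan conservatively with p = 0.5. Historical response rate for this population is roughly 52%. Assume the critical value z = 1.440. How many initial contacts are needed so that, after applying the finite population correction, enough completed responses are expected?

160

Completed interviews needed (unadjusted): n₀ = 1.440² × 0.2500 / 0.071² ≈ 102.84 → 103.
FPC for N = 420: n = 103 / (1 + 102/420) = 103 / 1.2429 ≈ 82.87 → 83.
At a 52% response rate, contacts needed = 83 / 0.52 ≈ 159.62 → 160.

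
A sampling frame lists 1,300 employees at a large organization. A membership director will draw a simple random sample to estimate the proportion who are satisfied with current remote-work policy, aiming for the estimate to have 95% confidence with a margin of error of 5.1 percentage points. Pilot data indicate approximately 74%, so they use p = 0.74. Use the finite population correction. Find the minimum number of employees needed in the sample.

234

For 95% confidence, z = 1.96.
Unadjusted: n₀ = 1.96² × 0.74 × 0.26 / 0.051² ≈ 284.17, so n₀ = 285.
Finite population correction with N = 1,300: n = n₀ / (1 + (n₀−1)/N) = 285 / (1 + 284/1300) = 285 / 1.2185 ≈ 233.90.
Rounding up, n = 234.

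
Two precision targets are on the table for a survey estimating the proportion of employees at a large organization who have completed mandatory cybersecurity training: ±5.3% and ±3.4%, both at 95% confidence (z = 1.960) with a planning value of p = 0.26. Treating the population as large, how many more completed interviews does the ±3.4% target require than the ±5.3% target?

376

At ±5.3%: n = 1.960² × 0.1924 / 0.053² ≈ 263.13 → 264.
At ±3.4%: n = 1.960² × 0.1924 / 0.034² ≈ 639.38 → 640.
Additional respondents: 640 − 264 = 376.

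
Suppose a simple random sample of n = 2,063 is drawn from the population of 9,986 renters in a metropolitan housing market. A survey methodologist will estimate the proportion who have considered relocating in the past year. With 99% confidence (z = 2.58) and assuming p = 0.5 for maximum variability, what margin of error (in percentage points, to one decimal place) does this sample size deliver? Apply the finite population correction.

2.5

Finite-population factor: (N−n)/(N−1) = (9986−2063)/(9986−1) = 0.7935.
SE(p̂) = √[p(1−p)/n · (N−n)/(N−1)] = √[0.2500/2063 × 0.7935] = 0.00981.
E = z × SE = 2.58 × 0.00981 = 0.02530 ≈ 2.5 percentage points.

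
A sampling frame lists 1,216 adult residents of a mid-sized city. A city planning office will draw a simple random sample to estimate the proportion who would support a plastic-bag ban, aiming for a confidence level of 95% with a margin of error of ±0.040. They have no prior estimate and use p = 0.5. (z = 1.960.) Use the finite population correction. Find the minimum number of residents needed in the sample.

Unadjusted: n₀ = 1.960² × 0.50 × 0.50 / 0.040² ≈ 600.25, so n₀ = 601.
Finite population correction with N = 1,216: n = n₀ / (1 + (n₀−1)/N) = 601 / (1 + 600/1216) = 601 / 1.4934 ≈ 402.43.
Rounding up, n = 403.

403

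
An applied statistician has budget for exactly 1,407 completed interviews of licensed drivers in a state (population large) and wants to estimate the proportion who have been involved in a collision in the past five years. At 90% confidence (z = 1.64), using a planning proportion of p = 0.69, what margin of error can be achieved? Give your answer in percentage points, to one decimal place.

2.0

SE(p̂) = √[p(1−p)/n] = √[0.2139/1407] = 0.01233.
E = z × SE = 1.64 × 0.01233 = 0.02022, or 2.0 percentage points.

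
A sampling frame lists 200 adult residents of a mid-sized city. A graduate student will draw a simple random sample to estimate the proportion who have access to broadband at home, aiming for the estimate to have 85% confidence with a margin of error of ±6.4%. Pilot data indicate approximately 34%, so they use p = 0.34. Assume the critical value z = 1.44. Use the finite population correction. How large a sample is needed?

73

Unadjusted: n₀ = 1.44² × 0.34 × 0.66 / 0.064² ≈ 113.60, so n₀ = 114.
Finite population correction with N = 200: n = n₀ / (1 + (n₀−1)/N) = 114 / (1 + 113/200) = 114 / 1.5650 ≈ 72.84.
Rounding up, n = 73.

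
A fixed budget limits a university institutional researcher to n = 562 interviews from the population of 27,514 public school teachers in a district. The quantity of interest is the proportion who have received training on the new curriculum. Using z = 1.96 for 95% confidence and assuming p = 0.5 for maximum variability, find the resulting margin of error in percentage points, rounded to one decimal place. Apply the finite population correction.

Finite-population factor: (N−n)/(N−1) = (27514−562)/(27514−1) = 0.9796.
SE(p̂) = √[p(1−p)/n · (N−n)/(N−1)] = √[0.2500/562 × 0.9796] = 0.02088.
E = z × SE = 1.96 × 0.02088 = 0.04092 ≈ 4.1 percentage points.

4.1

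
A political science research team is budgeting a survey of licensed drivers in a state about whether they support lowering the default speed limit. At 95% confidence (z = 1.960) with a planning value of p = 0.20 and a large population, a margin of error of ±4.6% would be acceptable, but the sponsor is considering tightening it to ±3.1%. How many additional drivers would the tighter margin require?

At ±4.6%: n = 1.960² × 0.1600 / 0.046² ≈ 290.48 → 291.
At ±3.1%: n = 1.960² × 0.1600 / 0.031² ≈ 639.60 → 640.
Additional respondents: 640 − 291 = 349.

349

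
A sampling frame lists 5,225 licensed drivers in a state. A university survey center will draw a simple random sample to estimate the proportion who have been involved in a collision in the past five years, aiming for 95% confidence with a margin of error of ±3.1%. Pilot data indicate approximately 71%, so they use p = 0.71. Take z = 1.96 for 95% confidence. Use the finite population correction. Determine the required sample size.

Unadjusted: n₀ = 1.96² × 0.71 × 0.29 / 0.031² ≈ 823.09, so n₀ = 824.
Finite population correction with N = 5,225: n = n₀ / (1 + (n₀−1)/N) = 824 / (1 + 823/5225) = 824 / 1.1575 ≈ 711.87.
Rounding up, n = 712.

712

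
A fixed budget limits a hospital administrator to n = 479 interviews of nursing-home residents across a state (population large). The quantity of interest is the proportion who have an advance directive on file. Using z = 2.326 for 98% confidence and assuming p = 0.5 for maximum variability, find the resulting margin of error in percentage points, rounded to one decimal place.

5.3

SE(p̂) = √[p(1−p)/n] = √[0.2500/479] = 0.02285.
E = z × SE = 2.326 × 0.02285 = 0.05314, or 5.3 percentage points.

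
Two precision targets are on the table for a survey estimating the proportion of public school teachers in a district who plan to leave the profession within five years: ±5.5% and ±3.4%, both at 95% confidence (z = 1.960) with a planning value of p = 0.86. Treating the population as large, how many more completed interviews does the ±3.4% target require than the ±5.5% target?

At ±5.5%: n = 1.960² × 0.1204 / 0.055² ≈ 152.90 → 153.
At ±3.4%: n = 1.960² × 0.1204 / 0.034² ≈ 400.11 → 401.
Additional respondents: 401 − 153 = 248.

248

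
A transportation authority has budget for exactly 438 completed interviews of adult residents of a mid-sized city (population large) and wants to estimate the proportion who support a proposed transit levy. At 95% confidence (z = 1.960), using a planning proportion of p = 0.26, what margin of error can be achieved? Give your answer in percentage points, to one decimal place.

4.1

SE(p̂) = √[p(1−p)/n] = √[0.1924/438] = 0.02096.
E = z × SE = 1.960 × 0.02096 = 0.04108, or 4.1 percentage points.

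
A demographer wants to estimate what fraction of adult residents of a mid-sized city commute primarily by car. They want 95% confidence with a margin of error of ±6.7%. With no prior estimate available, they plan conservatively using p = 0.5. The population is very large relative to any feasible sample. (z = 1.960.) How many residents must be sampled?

214

With p = 0.5, p(1−p) = 0.25.
n = z²·p(1−p)/E² = 1.960² × 0.2500 / 0.067² = 3.8416 × 0.2500 / 0.004489 ≈ 213.95.
Rounding up gives n = 214.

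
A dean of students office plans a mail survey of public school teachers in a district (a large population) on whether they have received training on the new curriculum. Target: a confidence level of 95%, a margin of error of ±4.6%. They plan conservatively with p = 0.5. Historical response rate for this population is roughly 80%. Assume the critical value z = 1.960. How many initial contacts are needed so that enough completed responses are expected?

568

Completed interviews needed: n₀ = 1.960² × 0.2500 / 0.046² ≈ 453.88 → 454.
At an 80% response rate, contacts needed = 454 / 0.80 ≈ 567.50 → 568.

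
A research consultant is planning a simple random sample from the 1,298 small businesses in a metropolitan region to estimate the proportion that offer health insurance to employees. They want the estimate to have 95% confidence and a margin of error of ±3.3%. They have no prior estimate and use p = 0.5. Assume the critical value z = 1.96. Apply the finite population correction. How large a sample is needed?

526

Unadjusted: n₀ = 1.96² × 0.50 × 0.50 / 0.033² ≈ 881.91, so n₀ = 882.
Finite population correction with N = 1,298: n = n₀ / (1 + (n₀−1)/N) = 882 / (1 + 881/1298) = 882 / 1.6787 ≈ 525.40.
Rounding up, n = 526.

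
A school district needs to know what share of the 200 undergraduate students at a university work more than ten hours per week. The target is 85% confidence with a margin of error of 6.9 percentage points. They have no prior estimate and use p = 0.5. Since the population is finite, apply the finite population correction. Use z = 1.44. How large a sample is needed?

71

Unadjusted: n₀ = 1.44² × 0.50 × 0.50 / 0.069² ≈ 108.88, so n₀ = 109.
Finite population correction with N = 200: n = n₀ / (1 + (n₀−1)/N) = 109 / (1 + 108/200) = 109 / 1.5400 ≈ 70.78.
Rounding up, n = 71.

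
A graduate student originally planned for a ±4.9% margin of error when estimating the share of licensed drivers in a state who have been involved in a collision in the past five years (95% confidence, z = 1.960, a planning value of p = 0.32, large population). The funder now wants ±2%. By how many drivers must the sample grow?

1741

At ±4.9%: n = 1.960² × 0.2176 / 0.049² ≈ 348.16 → 349.
At ±2%: n = 1.960² × 0.2176 / 0.020² ≈ 2089.83 → 2090.
Additional respondents: 2090 − 349 = 1741.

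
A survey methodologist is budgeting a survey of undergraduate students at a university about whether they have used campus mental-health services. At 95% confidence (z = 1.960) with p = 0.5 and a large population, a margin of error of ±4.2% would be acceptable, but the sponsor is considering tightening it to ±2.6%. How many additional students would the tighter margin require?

At ±4.2%: n = 1.960² × 0.2500 / 0.042² ≈ 544.44 → 545.
At ±2.6%: n = 1.960² × 0.2500 / 0.026² ≈ 1420.71 → 1421.
Additional respondents: 1421 − 545 = 876.

876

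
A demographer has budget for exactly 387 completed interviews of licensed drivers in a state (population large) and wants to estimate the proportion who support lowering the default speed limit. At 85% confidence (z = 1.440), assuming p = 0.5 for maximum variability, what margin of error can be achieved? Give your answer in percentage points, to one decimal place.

SE(p̂) = √[p(1−p)/n] = √[0.2500/387] = 0.02542.
E = z × SE = 1.440 × 0.02542 = 0.03660, or 3.7 percentage points.

3.7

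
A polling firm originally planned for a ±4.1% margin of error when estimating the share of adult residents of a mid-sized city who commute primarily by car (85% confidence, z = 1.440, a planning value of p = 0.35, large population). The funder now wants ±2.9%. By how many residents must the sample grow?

At ±4.1%: n = 1.440² × 0.2275 / 0.041² ≈ 280.63 → 281.
At ±2.9%: n = 1.440² × 0.2275 / 0.029² ≈ 560.93 → 561.
Additional respondents: 561 − 281 = 280.

280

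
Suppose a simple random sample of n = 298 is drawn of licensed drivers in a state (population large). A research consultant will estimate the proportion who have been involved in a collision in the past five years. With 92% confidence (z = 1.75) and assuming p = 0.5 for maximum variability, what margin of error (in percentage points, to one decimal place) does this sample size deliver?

SE(p̂) = √[p(1−p)/n] = √[0.2500/298] = 0.02896.
E = z × SE = 1.75 × 0.02896 = 0.05069, or 5.1 percentage points.

5.1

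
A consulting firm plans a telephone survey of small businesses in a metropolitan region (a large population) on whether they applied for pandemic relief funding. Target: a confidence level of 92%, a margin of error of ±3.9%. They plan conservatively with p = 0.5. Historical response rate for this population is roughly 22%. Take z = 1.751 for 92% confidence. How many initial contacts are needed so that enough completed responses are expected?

2291

Completed interviews needed: n₀ = 1.751² × 0.2500 / 0.039² ≈ 503.94 → 504.
At a 22% response rate, contacts needed = 504 / 0.22 ≈ 2290.91 → 2291.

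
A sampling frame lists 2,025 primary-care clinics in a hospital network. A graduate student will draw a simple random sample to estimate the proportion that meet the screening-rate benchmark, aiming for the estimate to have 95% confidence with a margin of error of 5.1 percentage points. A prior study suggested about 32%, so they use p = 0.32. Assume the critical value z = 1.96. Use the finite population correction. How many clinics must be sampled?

278

Unadjusted: n₀ = 1.96² × 0.32 × 0.68 / 0.051² ≈ 321.39, so n₀ = 322.
Finite population correction with N = 2,025: n = n₀ / (1 + (n₀−1)/N) = 322 / (1 + 321/2025) = 322 / 1.1585 ≈ 277.94.
Rounding up, n = 278.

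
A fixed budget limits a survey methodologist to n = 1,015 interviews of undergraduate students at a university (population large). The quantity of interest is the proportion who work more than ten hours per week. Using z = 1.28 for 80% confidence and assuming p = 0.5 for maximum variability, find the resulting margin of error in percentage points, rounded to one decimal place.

2.0

SE(p̂) = √[p(1−p)/n] = √[0.2500/1015] = 0.01569.
E = z × SE = 1.28 × 0.01569 = 0.02009, or 2.0 percentage points.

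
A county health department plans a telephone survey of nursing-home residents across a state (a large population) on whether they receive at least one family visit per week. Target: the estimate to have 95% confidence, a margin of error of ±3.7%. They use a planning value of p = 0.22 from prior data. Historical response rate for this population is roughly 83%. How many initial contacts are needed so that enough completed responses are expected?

For 95% confidence, z = 1.960.
Completed interviews needed: n₀ = 1.960² × 0.1716 / 0.037² ≈ 481.53 → 482.
At an 83% response rate, contacts needed = 482 / 0.83 ≈ 580.72 → 581.

581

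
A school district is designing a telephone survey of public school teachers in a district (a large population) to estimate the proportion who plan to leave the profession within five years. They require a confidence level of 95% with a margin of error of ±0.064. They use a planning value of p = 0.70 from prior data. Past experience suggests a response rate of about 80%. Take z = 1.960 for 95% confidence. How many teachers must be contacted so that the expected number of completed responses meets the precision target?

Completed interviews needed: n₀ = 1.960² × 0.2100 / 0.064² ≈ 196.96 → 197.
At an 80% response rate, contacts needed = 197 / 0.80 ≈ 246.25 → 247.

247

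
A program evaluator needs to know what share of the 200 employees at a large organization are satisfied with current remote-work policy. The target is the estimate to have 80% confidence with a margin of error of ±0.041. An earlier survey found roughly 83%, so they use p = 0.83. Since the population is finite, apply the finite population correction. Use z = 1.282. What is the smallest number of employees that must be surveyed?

82

Unadjusted: n₀ = 1.282² × 0.83 × 0.17 / 0.041² ≈ 137.95, so n₀ = 138.
Finite population correction with N = 200: n = n₀ / (1 + (n₀−1)/N) = 138 / (1 + 137/200) = 138 / 1.6850 ≈ 81.90.
Rounding up, n = 82.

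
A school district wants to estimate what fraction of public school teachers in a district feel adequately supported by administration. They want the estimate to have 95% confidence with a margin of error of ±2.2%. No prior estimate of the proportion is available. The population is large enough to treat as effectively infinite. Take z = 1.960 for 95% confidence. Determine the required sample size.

With no prior estimate, use p = 0.5, giving p(1−p) = 0.25.
n = z²·p(1−p)/E² = 1.960² × 0.2500 / 0.022² = 3.8416 × 0.2500 / 0.000484 ≈ 1984.30.
Rounding up gives n = 1985.

1985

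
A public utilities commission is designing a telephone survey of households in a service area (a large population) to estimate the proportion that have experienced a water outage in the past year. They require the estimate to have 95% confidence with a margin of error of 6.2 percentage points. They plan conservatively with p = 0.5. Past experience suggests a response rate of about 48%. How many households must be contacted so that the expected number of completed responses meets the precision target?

For 95% confidence, z = 1.96.
Completed interviews needed: n₀ = 1.96² × 0.2500 / 0.062² ≈ 249.84 → 250.
At a 48% response rate, contacts needed = 250 / 0.48 ≈ 520.83 → 521.

521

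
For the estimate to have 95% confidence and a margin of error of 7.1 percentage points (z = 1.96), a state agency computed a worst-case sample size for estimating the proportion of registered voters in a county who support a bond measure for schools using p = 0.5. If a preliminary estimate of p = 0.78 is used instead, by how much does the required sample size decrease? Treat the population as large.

60

Conservative (p = 0.5): n = 1.96² × 0.25 / 0.071² ≈ 190.52 → 191.
Using p = 0.78: p(1−p) = 0.1716, so n = 1.96² × 0.1716 / 0.071² ≈ 130.77 → 131.
Reduction: 191 − 131 = 60.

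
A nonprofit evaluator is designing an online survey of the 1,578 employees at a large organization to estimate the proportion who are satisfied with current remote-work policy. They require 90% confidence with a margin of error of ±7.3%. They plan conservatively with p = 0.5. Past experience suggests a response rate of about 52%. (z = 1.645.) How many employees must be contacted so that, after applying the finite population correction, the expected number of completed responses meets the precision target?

Completed interviews needed (unadjusted): n₀ = 1.645² × 0.2500 / 0.073² ≈ 126.95 → 127.
FPC for N = 1,578: n = 127 / (1 + 126/1578) = 127 / 1.0798 ≈ 117.61 → 118.
At a 52% response rate, contacts needed = 118 / 0.52 ≈ 226.92 → 227.

227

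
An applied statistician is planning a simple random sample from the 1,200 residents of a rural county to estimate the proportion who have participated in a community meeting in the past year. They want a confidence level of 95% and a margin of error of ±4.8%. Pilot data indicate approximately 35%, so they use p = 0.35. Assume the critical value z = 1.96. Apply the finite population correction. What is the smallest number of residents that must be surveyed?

Unadjusted: n₀ = 1.96² × 0.35 × 0.65 / 0.048² ≈ 379.32, so n₀ = 380.
Finite population correction with N = 1,200: n = n₀ / (1 + (n₀−1)/N) = 380 / (1 + 379/1200) = 380 / 1.3158 ≈ 288.79.
Rounding up, n = 289.

289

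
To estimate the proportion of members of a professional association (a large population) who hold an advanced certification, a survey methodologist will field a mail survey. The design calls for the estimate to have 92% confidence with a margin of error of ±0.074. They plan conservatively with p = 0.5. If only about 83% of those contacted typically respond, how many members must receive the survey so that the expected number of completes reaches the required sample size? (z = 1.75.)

Completed interviews needed: n₀ = 1.75² × 0.2500 / 0.074² ≈ 139.81 → 140.
At an 83% response rate, contacts needed = 140 / 0.83 ≈ 168.67 → 169.

169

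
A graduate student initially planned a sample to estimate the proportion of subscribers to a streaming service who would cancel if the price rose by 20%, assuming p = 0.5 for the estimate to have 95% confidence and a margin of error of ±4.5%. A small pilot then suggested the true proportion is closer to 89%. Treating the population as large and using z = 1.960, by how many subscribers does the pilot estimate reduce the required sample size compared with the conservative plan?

289

Conservative (p = 0.5): n = 1.960² × 0.25 / 0.045² ≈ 474.27 → 475.
Using p = 0.89: p(1−p) = 0.0979, so n = 1.960² × 0.0979 / 0.045² ≈ 185.72 → 186.
Reduction: 475 − 186 = 289.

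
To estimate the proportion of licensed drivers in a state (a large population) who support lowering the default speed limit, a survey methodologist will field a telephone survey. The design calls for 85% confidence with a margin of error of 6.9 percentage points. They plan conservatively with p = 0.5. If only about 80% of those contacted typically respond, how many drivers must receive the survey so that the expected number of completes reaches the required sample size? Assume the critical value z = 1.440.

137

Completed interviews needed: n₀ = 1.440² × 0.2500 / 0.069² ≈ 108.88 → 109.
At an 80% response rate, contacts needed = 109 / 0.80 ≈ 136.25 → 137.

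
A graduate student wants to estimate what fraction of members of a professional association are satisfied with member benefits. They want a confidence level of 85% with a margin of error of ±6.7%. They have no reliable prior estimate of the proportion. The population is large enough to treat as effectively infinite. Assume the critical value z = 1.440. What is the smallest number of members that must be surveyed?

With no prior estimate, use p = 0.5, giving p(1−p) = 0.25.
n = z²·p(1−p)/E² = 1.440² × 0.2500 / 0.067² = 2.0736 × 0.2500 / 0.004489 ≈ 115.48.
Rounding up gives n = 116.

116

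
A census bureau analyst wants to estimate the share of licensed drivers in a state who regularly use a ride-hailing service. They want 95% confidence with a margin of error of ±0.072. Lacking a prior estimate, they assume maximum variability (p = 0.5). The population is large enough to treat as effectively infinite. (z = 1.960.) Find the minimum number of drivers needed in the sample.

186

With p = 0.5, p(1−p) = 0.25.
n = z²·p(1−p)/E² = 1.960² × 0.2500 / 0.072² = 3.8416 × 0.2500 / 0.005184 ≈ 185.26.
Rounding up gives n = 186.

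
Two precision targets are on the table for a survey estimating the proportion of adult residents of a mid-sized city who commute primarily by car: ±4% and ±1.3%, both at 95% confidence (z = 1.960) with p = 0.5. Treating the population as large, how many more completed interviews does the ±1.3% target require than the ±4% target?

5082

At ±4%: n = 1.960² × 0.2500 / 0.040² ≈ 600.25 → 601.
At ±1.3%: n = 1.960² × 0.2500 / 0.013² ≈ 5682.84 → 5683.
Additional respondents: 5683 − 601 = 5082.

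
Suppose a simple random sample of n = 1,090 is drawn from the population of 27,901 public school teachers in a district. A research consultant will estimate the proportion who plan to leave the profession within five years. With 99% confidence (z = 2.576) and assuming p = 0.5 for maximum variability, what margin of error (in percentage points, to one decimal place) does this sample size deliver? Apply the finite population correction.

Finite-population factor: (N−n)/(N−1) = (27901−1090)/(27901−1) = 0.9610.
SE(p̂) = √[p(1−p)/n · (N−n)/(N−1)] = √[0.2500/1090 × 0.9610] = 0.01485.
E = z × SE = 2.576 × 0.01485 = 0.03824 ≈ 3.8 percentage points.

3.8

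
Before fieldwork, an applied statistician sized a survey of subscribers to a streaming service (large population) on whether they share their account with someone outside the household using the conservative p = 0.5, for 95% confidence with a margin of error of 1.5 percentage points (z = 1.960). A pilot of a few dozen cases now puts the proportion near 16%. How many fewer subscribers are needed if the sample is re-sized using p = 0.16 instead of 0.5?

1974

Conservative (p = 0.5): n = 1.960² × 0.25 / 0.015² ≈ 4268.44 → 4269.
Using p = 0.16: p(1−p) = 0.1344, so n = 1.960² × 0.1344 / 0.015² ≈ 2294.72 → 2295.
Reduction: 4269 − 2295 = 1974.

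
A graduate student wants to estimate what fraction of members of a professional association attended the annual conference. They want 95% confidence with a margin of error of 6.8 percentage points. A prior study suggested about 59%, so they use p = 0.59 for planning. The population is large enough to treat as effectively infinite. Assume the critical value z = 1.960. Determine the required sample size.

With p = 0.59, p(1−p) = 0.2419.
n = z²·p(1−p)/E² = 1.960² × 0.2419 / 0.068² = 3.8416 × 0.2419 / 0.004624 ≈ 200.97.
Rounding up gives n = 201.

201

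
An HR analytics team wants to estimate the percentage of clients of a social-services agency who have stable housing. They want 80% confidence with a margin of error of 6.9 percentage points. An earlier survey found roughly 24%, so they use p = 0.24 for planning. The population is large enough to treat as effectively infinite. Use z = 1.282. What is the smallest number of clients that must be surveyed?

63

With p = 0.24, p(1−p) = 0.1824.
n = z²·p(1−p)/E² = 1.282² × 0.1824 / 0.069² = 1.6435 × 0.1824 / 0.004761 ≈ 62.97.
Rounding up gives n = 63.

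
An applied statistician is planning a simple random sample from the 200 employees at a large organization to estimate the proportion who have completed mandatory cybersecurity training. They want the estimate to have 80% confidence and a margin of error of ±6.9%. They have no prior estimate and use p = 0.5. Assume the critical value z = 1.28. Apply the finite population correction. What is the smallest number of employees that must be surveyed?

61

Unadjusted: n₀ = 1.28² × 0.50 × 0.50 / 0.069² ≈ 86.03, so n₀ = 87.
Finite population correction with N = 200: n = n₀ / (1 + (n₀−1)/N) = 87 / (1 + 86/200) = 87 / 1.4300 ≈ 60.84.
Rounding up, n = 61.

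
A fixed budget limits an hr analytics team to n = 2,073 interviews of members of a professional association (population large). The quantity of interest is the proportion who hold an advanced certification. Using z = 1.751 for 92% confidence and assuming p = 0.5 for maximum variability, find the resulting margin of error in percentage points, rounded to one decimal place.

1.9

SE(p̂) = √[p(1−p)/n] = √[0.2500/2073] = 0.01098.
E = z × SE = 1.751 × 0.01098 = 0.01923, or 1.9 percentage points.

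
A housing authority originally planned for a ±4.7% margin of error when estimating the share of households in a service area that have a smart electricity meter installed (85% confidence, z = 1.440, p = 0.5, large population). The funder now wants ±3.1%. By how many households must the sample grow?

305

At ±4.7%: n = 1.440² × 0.2500 / 0.047² ≈ 234.68 → 235.
At ±3.1%: n = 1.440² × 0.2500 / 0.031² ≈ 539.44 → 540.
Additional respondents: 540 − 235 = 305.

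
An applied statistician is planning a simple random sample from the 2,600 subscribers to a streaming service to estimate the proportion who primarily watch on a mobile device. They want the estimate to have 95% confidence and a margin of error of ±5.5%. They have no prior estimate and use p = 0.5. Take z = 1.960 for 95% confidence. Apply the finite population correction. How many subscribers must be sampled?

Unadjusted: n₀ = 1.960² × 0.50 × 0.50 / 0.055² ≈ 317.49, so n₀ = 318.
Finite population correction with N = 2,600: n = n₀ / (1 + (n₀−1)/N) = 318 / (1 + 317/2600) = 318 / 1.1219 ≈ 283.44.
Rounding up, n = 284.

284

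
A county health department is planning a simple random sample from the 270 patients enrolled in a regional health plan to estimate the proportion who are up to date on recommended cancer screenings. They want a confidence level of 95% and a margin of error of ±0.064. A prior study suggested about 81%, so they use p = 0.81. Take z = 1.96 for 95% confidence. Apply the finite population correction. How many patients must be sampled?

Unadjusted: n₀ = 1.96² × 0.81 × 0.19 / 0.064² ≈ 144.34, so n₀ = 145.
Finite population correction with N = 270: n = n₀ / (1 + (n₀−1)/N) = 145 / (1 + 144/270) = 145 / 1.5333 ≈ 94.57.
Rounding up, n = 95.

95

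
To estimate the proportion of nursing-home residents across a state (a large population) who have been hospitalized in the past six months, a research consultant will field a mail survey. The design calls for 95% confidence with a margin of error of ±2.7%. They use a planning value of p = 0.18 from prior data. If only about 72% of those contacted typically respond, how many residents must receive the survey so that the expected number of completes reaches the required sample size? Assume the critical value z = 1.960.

Completed interviews needed: n₀ = 1.960² × 0.1476 / 0.027² ≈ 777.81 → 778.
At a 72% response rate, contacts needed = 778 / 0.72 ≈ 1080.56 → 1081.

1081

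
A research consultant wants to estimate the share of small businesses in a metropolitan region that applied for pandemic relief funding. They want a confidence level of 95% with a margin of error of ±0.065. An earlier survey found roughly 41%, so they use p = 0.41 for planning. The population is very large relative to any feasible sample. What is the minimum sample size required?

220

For 95% confidence, z = 1.960.
With p = 0.41, p(1−p) = 0.2419.
n = z²·p(1−p)/E² = 1.960² × 0.2419 / 0.065² = 3.8416 × 0.2419 / 0.004225 ≈ 219.95.
Rounding up gives n = 220.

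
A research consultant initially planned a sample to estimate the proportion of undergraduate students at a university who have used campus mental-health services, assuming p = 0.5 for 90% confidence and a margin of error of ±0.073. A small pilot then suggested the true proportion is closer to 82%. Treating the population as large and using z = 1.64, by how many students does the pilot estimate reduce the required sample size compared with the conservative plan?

Conservative (p = 0.5): n = 1.64² × 0.25 / 0.073² ≈ 126.18 → 127.
Using p = 0.82: p(1−p) = 0.1476, so n = 1.64² × 0.1476 / 0.073² ≈ 74.50 → 75.
Reduction: 127 − 75 = 52.

52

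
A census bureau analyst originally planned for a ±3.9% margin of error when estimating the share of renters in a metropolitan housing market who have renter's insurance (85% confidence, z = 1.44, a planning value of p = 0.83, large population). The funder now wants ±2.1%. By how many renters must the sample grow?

471

At ±3.9%: n = 1.44² × 0.1411 / 0.039² ≈ 192.36 → 193.
At ±2.1%: n = 1.44² × 0.1411 / 0.021² ≈ 663.46 → 664.
Additional respondents: 664 − 193 = 471.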